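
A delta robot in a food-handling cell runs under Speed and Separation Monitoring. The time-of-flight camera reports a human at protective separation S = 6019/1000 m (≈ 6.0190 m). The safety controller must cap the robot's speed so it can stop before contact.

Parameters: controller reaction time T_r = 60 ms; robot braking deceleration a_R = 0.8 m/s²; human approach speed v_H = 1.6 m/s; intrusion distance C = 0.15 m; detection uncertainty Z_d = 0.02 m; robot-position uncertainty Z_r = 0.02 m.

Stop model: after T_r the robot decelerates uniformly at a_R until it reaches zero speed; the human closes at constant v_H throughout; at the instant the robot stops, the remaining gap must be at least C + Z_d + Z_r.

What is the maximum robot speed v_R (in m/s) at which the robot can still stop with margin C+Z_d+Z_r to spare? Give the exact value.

collect terms ⇒ (5/8)·v_R² + (103/50)·v_R + (-5733/1000) = 0
  disc = (103/50)² − 4·(5/8)·(-5733/1000) = 185761/10000 ; √disc = 431/100
  v_R = (−(103/50) + 431/100) / (2·(5/8)) = 9/5 m/s
check:
braking lasts T_s = (9/5)/(4/5) = 2.2500 s
reaction-phase robot travel = 1.8000·0.0600 = 0.1080 m
braking distance = 1.8000²/(2·0.8000) = 2.0250 m
person approaches 1.6000·(0.0600+2.2500) = 3.6960 m
residual clearance needed = 0.1500+0.0200+0.0200 = 0.1900 m
sum ≈ 0.1080+2.0250+3.6960+0.1900 ≈ 6.0190 m = S ✓

v_R_max = 9/5 m/s = 1.8000 m/s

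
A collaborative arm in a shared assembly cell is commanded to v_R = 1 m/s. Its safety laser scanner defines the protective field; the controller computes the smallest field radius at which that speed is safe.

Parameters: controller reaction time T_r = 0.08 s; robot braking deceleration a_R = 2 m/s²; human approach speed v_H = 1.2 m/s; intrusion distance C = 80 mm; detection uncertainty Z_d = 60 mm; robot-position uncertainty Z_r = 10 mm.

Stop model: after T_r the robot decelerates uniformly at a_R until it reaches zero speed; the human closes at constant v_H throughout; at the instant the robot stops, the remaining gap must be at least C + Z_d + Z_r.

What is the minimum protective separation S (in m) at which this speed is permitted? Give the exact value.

S_min = 147/125 m = 1.1760 m

T_s = v_R/a_R = 1/2 = 0.5000 s
robot covers v_R·T_r = 1.0000·0.0800 = 0.0800 m before braking
braking distance = 1.0000²/(2·2.0000) = 0.2500 m
person approaches 1.2000·(0.0800+0.5000) = 0.6960 m
margins: 0.0800+0.0600+0.0100 = 0.1500 m
S_min ≈ 0.0800+0.2500+0.6960+0.1500  ⇒  S_min = 147/125 m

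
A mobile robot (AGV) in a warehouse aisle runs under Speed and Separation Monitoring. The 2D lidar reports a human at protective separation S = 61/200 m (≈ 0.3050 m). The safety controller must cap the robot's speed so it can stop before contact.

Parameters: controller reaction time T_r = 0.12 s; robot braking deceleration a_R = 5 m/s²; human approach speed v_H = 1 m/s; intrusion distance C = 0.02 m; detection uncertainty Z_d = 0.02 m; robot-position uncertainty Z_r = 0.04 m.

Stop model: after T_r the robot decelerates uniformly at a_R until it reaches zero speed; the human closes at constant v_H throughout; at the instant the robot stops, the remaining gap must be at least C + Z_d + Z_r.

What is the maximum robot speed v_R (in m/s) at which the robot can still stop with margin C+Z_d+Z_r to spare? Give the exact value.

v_R_max = 3/10 m/s = 0.3000 m/s

quadratic (1/10)·v² + (8/25)·v + (-21/200) = 0
  disc = (8/25)² − 4·(1/10)·(-21/200) = 361/2500 ; √disc = 19/50
  v_R = (−(8/25) + 19/50) / (2·(1/10)) = 3/10 m/s
check:
T_s = v_R/a_R = (3/10)/5 = 0.0600 s
robot covers v_R·T_r = 0.3000·0.1200 = 0.0360 m before braking
robot covers 0.3000·0.0600 − ½·5.0000·0.0600² = 0.0090 m while stopping
person approaches 1.0000·(0.1200+0.0600) = 0.1800 m
residual clearance needed = 0.0200+0.0200+0.0400 = 0.0800 m
sum ≈ 0.0360+0.0090+0.1800+0.0800 ≈ 0.3050 m = S ✓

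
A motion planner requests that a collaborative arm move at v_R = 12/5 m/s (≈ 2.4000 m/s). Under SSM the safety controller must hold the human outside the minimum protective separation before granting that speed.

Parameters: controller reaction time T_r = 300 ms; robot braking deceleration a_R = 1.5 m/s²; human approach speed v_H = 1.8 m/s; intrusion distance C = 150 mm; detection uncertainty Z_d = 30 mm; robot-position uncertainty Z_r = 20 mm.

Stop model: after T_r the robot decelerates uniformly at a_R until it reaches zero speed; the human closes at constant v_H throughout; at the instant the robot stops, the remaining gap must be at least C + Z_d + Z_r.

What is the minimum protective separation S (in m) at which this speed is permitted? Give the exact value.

S_min = 313/50 m = 6.2600 m

T_s = v_R/a_R = (12/5)/(3/2) = 1.6000 s
reaction-phase robot travel = 2.4000·0.3000 = 0.7200 m
robot under decel: 2.4000²/(2·1.5000) = 1.9200 m
human closes 1.8000·1.9000 = 3.4200 m
C+Z_d+Z_r = 0.1500+0.0300+0.0200 = 0.2000 m
S_min ≈ 0.7200+1.9200+3.4200+0.2000  ⇒  S_min = 313/50 m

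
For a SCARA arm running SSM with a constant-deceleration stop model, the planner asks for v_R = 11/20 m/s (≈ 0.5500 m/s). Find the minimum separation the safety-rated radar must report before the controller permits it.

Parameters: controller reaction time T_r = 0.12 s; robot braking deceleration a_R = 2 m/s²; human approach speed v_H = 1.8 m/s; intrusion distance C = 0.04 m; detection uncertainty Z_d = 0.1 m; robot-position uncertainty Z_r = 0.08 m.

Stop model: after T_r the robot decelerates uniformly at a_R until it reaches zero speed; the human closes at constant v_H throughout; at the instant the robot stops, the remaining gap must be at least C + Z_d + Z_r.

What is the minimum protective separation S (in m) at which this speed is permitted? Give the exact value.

stop time T_s = (11/20)/2 = 0.2750 s
robot in T_r: 0.5500·0.1200 = 0.0660 m
braking distance = 0.5500²/(2·2.0000) = 0.0756 m
human over T_r+T_s: 1.8000·(0.1200+0.2750) = 0.7110 m
C+Z_d+Z_r = 0.0400+0.1000+0.0800 = 0.2200 m
S_min ≈ 0.0660+0.0756+0.7110+0.2200  ⇒  S_min = 8581/8000 m

S_min = 8581/8000 m = 1.0726 m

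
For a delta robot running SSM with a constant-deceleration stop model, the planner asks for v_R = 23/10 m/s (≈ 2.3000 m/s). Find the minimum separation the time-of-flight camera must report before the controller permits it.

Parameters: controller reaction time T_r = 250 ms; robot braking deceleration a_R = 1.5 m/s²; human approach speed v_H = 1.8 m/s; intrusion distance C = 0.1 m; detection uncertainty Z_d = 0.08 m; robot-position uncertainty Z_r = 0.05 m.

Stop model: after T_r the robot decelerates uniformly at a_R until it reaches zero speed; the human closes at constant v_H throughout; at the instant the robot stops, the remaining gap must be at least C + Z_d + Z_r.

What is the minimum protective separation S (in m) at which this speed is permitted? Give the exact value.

T_s = v_R/a_R = (23/10)/(3/2) = 1.5333 s
robot in T_r: 2.3000·0.2500 = 0.5750 m
robot covers 2.3000·1.5333 − ½·1.5000·1.5333² = 1.7633 m while stopping
human closes 1.8000·1.7833 = 3.2100 m
residual clearance needed = 0.1000+0.0800+0.0500 = 0.2300 m
S_min ≈ 0.5750+1.7633+3.2100+0.2300  ⇒  S_min = 3467/600 m

S_min = 3467/600 m = 5.7783 m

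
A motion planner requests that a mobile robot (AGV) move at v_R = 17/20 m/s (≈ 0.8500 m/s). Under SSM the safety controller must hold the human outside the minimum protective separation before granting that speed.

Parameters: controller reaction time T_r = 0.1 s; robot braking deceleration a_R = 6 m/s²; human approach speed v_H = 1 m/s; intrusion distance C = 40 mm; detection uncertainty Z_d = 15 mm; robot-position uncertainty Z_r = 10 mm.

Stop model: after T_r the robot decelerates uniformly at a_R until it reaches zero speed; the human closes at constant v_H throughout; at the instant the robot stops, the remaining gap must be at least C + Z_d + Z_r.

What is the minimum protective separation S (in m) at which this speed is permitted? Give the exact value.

T_s = v_R/a_R = (17/20)/6 = 0.1417 s
robot in T_r: 0.8500·0.1000 = 0.0850 m
braking distance = 0.8500²/(2·6.0000) = 0.0602 m
human closes 1.0000·0.2417 = 0.2417 m
margins: 0.0400+0.0150+0.0100 = 0.0650 m
S_min ≈ 0.0850+0.0602+0.2417+0.0650  ⇒  S_min = 723/1600 m

S_min = 723/1600 m = 0.4519 m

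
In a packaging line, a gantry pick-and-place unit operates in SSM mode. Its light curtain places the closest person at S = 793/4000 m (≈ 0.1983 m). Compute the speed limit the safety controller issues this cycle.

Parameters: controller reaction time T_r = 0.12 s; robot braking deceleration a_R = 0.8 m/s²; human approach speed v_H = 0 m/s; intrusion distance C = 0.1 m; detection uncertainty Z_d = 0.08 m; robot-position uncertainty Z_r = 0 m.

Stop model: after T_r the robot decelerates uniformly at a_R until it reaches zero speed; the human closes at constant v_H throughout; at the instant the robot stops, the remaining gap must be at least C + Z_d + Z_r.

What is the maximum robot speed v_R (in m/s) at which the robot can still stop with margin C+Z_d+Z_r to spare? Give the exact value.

v_R_max = 1/10 m/s = 0.1000 m/s

collect terms ⇒ (5/8)·v_R² + (3/25)·v_R + (-73/4000) = 0
  disc = (3/25)² − 4·(5/8)·(-73/4000) = 2401/40000 ; √disc = 49/200
  v_R = (−(3/25) + 49/200) / (2·(5/8)) = 1/10 m/s
check:
stop time T_s = (1/10)/(4/5) = 0.1250 s
reaction-phase robot travel = 0.1000·0.1200 = 0.0120 m
robot under decel: 0.1000²/(2·0.8000) = 0.0063 m
person approaches 0.0000·(0.1200+0.1250) = 0.0000 m
C+Z_d+Z_r = 0.1000+0.0800+0.0000 = 0.1800 m
sum ≈ 0.0120+0.0063+0.0000+0.1800 ≈ 0.1983 m = S ✓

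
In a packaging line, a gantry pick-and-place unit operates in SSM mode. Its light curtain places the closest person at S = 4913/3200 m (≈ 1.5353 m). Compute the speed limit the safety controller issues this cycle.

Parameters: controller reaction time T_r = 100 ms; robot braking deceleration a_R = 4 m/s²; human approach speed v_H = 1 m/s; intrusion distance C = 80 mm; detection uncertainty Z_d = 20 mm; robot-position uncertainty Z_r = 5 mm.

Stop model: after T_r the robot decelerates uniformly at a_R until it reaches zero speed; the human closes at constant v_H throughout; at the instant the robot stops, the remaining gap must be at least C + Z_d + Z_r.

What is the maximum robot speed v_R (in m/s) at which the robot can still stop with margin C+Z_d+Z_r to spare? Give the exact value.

collect terms ⇒ (1/8)·v_R² + (7/20)·v_R + (-4257/3200) = 0
  disc = (7/20)² − 4·(1/8)·(-4257/3200) = 5041/6400 ; √disc = 71/80
  v_R = (−(7/20) + 71/80) / (2·(1/8)) = 43/20 m/s
check:
T_s = v_R/a_R = (43/20)/4 = 0.5375 s
reaction-phase robot travel = 2.1500·0.1000 = 0.2150 m
robot covers 2.1500·0.5375 − ½·4.0000·0.5375² = 0.5778 m while stopping
person approaches 1.0000·(0.1000+0.5375) = 0.6375 m
margins: 0.0800+0.0200+0.0050 = 0.1050 m
sum ≈ 0.2150+0.5778+0.6375+0.1050 ≈ 1.5353 m = S ✓

v_R_max = 43/20 m/s = 2.1500 m/s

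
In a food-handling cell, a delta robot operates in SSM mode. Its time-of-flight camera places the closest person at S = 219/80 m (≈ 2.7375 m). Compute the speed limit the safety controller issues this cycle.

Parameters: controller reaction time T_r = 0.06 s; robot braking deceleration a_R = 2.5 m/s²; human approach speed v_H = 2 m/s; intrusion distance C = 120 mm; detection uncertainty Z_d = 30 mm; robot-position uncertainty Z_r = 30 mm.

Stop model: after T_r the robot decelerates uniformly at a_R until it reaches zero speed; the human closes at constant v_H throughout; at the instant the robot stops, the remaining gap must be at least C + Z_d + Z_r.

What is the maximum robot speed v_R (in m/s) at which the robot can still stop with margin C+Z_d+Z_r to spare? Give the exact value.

v_R_max = 39/20 m/s = 1.9500 m/s

quadratic (1/5)·v² + (43/50)·v + (-39/16) = 0
  disc = (43/50)² − 4·(1/5)·(-39/16) = 1681/625 ; √disc = 41/25
  v_R = (−(43/50) + 41/25) / (2·(1/5)) = 39/20 m/s
check:
stop time T_s = (39/20)/(5/2) = 0.7800 s
robot in T_r: 1.9500·0.0600 = 0.1170 m
robot under decel: 1.9500²/(2·2.5000) = 0.7605 m
human over T_r+T_s: 2.0000·(0.0600+0.7800) = 1.6800 m
C+Z_d+Z_r = 0.1200+0.0300+0.0300 = 0.1800 m
sum ≈ 0.1170+0.7605+1.6800+0.1800 ≈ 2.7375 m = S ✓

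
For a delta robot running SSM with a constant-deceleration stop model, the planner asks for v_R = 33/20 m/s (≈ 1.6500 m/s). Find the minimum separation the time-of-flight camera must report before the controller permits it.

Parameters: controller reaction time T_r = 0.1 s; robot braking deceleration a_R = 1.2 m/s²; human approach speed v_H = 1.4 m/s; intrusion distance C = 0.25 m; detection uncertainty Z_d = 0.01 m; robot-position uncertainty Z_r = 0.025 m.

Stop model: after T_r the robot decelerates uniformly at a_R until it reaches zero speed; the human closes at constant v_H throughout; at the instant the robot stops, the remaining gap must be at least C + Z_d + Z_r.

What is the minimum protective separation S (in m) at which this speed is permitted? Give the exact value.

braking lasts T_s = (33/20)/(6/5) = 1.3750 s
robot covers v_R·T_r = 1.6500·0.1000 = 0.1650 m before braking
robot under decel: 1.6500²/(2·1.2000) = 1.1344 m
human over T_r+T_s: 1.4000·(0.1000+1.3750) = 2.0650 m
residual clearance needed = 0.2500+0.0100+0.0250 = 0.2850 m
S_min ≈ 0.1650+1.1344+2.0650+0.2850  ⇒  S_min = 5839/1600 m

S_min = 5839/1600 m = 3.6494 m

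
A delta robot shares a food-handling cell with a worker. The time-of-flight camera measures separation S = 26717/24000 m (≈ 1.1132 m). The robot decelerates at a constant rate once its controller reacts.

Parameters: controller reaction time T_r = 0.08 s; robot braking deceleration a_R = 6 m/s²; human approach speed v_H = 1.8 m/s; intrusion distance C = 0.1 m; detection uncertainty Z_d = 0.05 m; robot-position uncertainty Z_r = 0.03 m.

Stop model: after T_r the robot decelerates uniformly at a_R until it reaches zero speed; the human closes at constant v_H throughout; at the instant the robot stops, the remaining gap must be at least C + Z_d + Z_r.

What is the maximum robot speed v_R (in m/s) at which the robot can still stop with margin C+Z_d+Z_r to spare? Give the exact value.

v_R_max = 31/20 m/s = 1.5500 m/s

collect terms ⇒ (1/12)·v_R² + (19/50)·v_R + (-18941/24000) = 0
  disc = (19/50)² − 4·(1/12)·(-18941/24000) = 146689/360000 ; √disc = 383/600
  v_R = (−(19/50) + 383/600) / (2·(1/12)) = 31/20 m/s
check:
stop time T_s = (31/20)/6 = 0.2583 s
reaction-phase robot travel = 1.5500·0.0800 = 0.1240 m
robot under decel: 1.5500²/(2·6.0000) = 0.2002 m
human closes 1.8000·0.3383 = 0.6090 m
C+Z_d+Z_r = 0.1000+0.0500+0.0300 = 0.1800 m
sum ≈ 0.1240+0.2002+0.6090+0.1800 ≈ 1.1132 m = S ✓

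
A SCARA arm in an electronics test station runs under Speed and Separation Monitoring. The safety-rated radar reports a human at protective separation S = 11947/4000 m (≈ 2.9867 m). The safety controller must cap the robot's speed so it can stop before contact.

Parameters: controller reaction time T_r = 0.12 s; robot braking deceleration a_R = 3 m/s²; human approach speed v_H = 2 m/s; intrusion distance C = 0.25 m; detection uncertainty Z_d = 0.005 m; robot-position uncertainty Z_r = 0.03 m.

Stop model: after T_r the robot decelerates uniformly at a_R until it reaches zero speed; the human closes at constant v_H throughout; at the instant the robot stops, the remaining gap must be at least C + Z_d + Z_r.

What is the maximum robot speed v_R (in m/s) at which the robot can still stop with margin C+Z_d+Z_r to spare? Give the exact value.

v_R_max = 43/20 m/s = 2.1500 m/s

quadratic (1/6)·v² + (59/75)·v + (-9847/4000) = 0
  disc = (59/75)² − 4·(1/6)·(-9847/4000) = 203401/90000 ; √disc = 451/300
  v_R = (−(59/75) + 451/300) / (2·(1/6)) = 43/20 m/s
check:
stop time T_s = (43/20)/3 = 0.7167 s
reaction-phase robot travel = 2.1500·0.1200 = 0.2580 m
robot under decel: 2.1500²/(2·3.0000) = 0.7704 m
person approaches 2.0000·(0.1200+0.7167) = 1.6733 m
margins: 0.2500+0.0050+0.0300 = 0.2850 m
sum ≈ 0.2580+0.7704+1.6733+0.2850 ≈ 2.9867 m = S ✓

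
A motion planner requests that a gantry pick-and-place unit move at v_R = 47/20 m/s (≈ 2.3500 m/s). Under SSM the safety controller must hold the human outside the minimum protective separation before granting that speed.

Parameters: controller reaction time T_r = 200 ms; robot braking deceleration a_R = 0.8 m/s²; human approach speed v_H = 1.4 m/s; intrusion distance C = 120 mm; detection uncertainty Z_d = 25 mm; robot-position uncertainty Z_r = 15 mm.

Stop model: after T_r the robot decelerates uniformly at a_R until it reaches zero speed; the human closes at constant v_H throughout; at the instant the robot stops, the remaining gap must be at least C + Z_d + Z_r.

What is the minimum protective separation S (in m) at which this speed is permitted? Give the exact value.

stop time T_s = (47/20)/(4/5) = 2.9375 s
reaction-phase robot travel = 2.3500·0.2000 = 0.4700 m
robot covers 2.3500·2.9375 − ½·0.8000·2.9375² = 3.4516 m while stopping
person approaches 1.4000·(0.2000+2.9375) = 4.3925 m
C+Z_d+Z_r = 0.1200+0.0250+0.0150 = 0.1600 m
S_min ≈ 0.4700+3.4516+4.3925+0.1600  ⇒  S_min = 27117/3200 m

S_min = 27117/3200 m = 8.4741 m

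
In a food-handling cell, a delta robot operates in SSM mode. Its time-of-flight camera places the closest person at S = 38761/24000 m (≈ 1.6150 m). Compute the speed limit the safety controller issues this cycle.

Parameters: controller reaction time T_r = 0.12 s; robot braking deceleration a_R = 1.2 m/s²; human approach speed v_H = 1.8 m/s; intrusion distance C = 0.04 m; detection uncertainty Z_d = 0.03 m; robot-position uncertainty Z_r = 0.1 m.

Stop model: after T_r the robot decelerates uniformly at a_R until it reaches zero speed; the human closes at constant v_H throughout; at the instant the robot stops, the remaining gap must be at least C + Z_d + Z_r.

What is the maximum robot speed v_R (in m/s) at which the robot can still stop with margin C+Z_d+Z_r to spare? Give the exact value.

quadratic (5/12)·v² + (81/50)·v + (-29497/24000) = 0
  disc = (81/50)² − 4·(5/12)·(-29497/24000) = 1682209/360000 ; √disc = 1297/600
  v_R = (−(81/50) + 1297/600) / (2·(5/12)) = 13/20 m/s
check:
stop time T_s = (13/20)/(6/5) = 0.5417 s
reaction-phase robot travel = 0.6500·0.1200 = 0.0780 m
braking distance = 0.6500²/(2·1.2000) = 0.1760 m
human over T_r+T_s: 1.8000·(0.1200+0.5417) = 1.1910 m
margins: 0.0400+0.0300+0.1000 = 0.1700 m
sum ≈ 0.0780+0.1760+1.1910+0.1700 ≈ 1.6150 m = S ✓

v_R_max = 13/20 m/s = 0.6500 m/s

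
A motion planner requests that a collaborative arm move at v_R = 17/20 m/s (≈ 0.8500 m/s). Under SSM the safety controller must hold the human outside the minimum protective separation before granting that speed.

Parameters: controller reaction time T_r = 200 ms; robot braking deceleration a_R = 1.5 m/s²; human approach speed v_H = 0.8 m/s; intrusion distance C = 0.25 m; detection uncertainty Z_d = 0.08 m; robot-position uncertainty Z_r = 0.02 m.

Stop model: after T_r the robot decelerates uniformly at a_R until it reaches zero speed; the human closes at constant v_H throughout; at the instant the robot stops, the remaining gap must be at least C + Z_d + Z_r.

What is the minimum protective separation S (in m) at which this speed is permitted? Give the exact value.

braking lasts T_s = (17/20)/(3/2) = 0.5667 s
robot covers v_R·T_r = 0.8500·0.2000 = 0.1700 m before braking
braking distance = 0.8500²/(2·1.5000) = 0.2408 m
human closes 0.8000·0.7667 = 0.6133 m
C+Z_d+Z_r = 0.2500+0.0800+0.0200 = 0.3500 m
S_min ≈ 0.1700+0.2408+0.6133+0.3500  ⇒  S_min = 1649/1200 m

S_min = 1649/1200 m = 1.3742 m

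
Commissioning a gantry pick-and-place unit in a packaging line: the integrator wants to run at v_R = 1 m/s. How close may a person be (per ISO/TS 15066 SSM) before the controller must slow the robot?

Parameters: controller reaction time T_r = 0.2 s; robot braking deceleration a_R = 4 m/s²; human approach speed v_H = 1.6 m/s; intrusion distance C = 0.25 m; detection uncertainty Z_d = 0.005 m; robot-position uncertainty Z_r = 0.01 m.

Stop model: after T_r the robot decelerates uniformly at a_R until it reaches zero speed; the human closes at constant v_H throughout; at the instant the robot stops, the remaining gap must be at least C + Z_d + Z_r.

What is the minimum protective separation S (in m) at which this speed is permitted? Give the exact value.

S_min = 131/100 m = 1.3100 m

braking lasts T_s = 1/4 = 0.2500 s
robot in T_r: 1.0000·0.2000 = 0.2000 m
robot covers 1.0000·0.2500 − ½·4.0000·0.2500² = 0.1250 m while stopping
person approaches 1.6000·(0.2000+0.2500) = 0.7200 m
margins: 0.2500+0.0050+0.0100 = 0.2650 m
S_min ≈ 0.2000+0.1250+0.7200+0.2650  ⇒  S_min = 131/100 m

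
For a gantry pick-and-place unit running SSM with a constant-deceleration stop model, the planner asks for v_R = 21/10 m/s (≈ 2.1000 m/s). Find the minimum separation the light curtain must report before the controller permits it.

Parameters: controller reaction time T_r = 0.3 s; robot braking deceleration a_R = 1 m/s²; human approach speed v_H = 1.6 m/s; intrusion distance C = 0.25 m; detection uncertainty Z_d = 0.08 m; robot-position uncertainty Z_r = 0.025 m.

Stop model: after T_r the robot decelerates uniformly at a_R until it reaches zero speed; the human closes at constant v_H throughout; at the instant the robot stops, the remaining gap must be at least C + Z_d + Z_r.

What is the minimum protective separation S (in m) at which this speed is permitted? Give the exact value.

T_s = v_R/a_R = (21/10)/1 = 2.1000 s
robot covers v_R·T_r = 2.1000·0.3000 = 0.6300 m before braking
robot covers 2.1000·2.1000 − ½·1.0000·2.1000² = 2.2050 m while stopping
person approaches 1.6000·(0.3000+2.1000) = 3.8400 m
margins: 0.2500+0.0800+0.0250 = 0.3550 m
S_min ≈ 0.6300+2.2050+3.8400+0.3550  ⇒  S_min = 703/100 m

S_min = 703/100 m = 7.0300 m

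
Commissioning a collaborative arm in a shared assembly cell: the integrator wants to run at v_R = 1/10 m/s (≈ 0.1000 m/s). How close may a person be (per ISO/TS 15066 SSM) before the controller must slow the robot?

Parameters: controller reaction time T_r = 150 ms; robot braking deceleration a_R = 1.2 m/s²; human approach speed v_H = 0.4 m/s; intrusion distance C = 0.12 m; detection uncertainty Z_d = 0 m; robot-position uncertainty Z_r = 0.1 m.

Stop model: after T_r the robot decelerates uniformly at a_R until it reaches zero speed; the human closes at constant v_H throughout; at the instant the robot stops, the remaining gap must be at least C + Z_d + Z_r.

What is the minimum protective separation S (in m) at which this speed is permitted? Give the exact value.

stop time T_s = (1/10)/(6/5) = 0.0833 s
reaction-phase robot travel = 0.1000·0.1500 = 0.0150 m
robot covers 0.1000·0.0833 − ½·1.2000·0.0833² = 0.0042 m while stopping
human over T_r+T_s: 0.4000·(0.1500+0.0833) = 0.0933 m
margins: 0.1200+0.0000+0.1000 = 0.2200 m
S_min ≈ 0.0150+0.0042+0.0933+0.2200  ⇒  S_min = 133/400 m

S_min = 133/400 m = 0.3325 m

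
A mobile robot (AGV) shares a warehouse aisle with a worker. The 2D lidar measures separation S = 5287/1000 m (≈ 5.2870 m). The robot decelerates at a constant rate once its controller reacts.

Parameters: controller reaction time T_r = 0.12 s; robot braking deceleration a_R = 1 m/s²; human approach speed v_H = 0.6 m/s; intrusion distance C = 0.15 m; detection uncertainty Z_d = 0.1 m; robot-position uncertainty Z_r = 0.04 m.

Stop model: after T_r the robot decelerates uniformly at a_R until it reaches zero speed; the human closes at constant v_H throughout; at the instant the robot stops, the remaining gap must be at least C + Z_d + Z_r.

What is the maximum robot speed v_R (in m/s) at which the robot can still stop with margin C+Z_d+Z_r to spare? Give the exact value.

v_R_max = 5/2 m/s = 2.5000 m/s

collect terms ⇒ (1/2)·v_R² + (18/25)·v_R + (-197/40) = 0
  disc = (18/25)² − 4·(1/2)·(-197/40) = 25921/2500 ; √disc = 161/50
  v_R = (−(18/25) + 161/50) / (2·(1/2)) = 5/2 m/s
check:
stop time T_s = (5/2)/1 = 2.5000 s
robot covers v_R·T_r = 2.5000·0.1200 = 0.3000 m before braking
robot under decel: 2.5000²/(2·1.0000) = 3.1250 m
human closes 0.6000·2.6200 = 1.5720 m
margins: 0.1500+0.1000+0.0400 = 0.2900 m
sum ≈ 0.3000+3.1250+1.5720+0.2900 ≈ 5.2870 m = S ✓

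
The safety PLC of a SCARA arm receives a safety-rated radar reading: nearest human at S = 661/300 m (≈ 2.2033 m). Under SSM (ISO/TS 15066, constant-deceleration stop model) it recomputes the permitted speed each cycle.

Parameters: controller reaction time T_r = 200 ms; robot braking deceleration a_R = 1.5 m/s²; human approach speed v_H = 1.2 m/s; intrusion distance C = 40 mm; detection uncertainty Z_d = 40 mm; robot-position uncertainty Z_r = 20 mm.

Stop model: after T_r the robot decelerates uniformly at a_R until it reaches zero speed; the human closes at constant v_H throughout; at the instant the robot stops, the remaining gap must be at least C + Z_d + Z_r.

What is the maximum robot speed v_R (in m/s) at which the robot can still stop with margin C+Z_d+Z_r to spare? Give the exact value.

v_R_max = 13/10 m/s = 1.3000 m/s

quadratic (1/3)·v² + (1)·v + (-559/300) = 0
  disc = (1)² − 4·(1/3)·(-559/300) = 784/225 ; √disc = 28/15
  v_R = (−(1) + 28/15) / (2·(1/3)) = 13/10 m/s
check:
braking lasts T_s = (13/10)/(3/2) = 0.8667 s
robot in T_r: 1.3000·0.2000 = 0.2600 m
robot under decel: 1.3000²/(2·1.5000) = 0.5633 m
human over T_r+T_s: 1.2000·(0.2000+0.8667) = 1.2800 m
residual clearance needed = 0.0400+0.0400+0.0200 = 0.1000 m
sum ≈ 0.2600+0.5633+1.2800+0.1000 ≈ 2.2033 m = S ✓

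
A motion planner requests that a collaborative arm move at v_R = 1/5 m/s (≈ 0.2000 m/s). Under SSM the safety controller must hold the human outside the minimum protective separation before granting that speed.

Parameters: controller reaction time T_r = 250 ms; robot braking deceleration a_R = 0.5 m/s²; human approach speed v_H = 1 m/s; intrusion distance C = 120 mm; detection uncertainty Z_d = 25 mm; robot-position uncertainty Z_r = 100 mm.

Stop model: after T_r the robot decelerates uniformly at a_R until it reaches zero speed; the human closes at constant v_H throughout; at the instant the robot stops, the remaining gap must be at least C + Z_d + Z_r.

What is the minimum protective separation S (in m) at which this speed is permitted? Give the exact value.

braking lasts T_s = (1/5)/(1/2) = 0.4000 s
robot covers v_R·T_r = 0.2000·0.2500 = 0.0500 m before braking
robot under decel: 0.2000²/(2·0.5000) = 0.0400 m
human over T_r+T_s: 1.0000·(0.2500+0.4000) = 0.6500 m
residual clearance needed = 0.1200+0.0250+0.1000 = 0.2450 m
S_min ≈ 0.0500+0.0400+0.6500+0.2450  ⇒  S_min = 197/200 m

S_min = 197/200 m = 0.9850 m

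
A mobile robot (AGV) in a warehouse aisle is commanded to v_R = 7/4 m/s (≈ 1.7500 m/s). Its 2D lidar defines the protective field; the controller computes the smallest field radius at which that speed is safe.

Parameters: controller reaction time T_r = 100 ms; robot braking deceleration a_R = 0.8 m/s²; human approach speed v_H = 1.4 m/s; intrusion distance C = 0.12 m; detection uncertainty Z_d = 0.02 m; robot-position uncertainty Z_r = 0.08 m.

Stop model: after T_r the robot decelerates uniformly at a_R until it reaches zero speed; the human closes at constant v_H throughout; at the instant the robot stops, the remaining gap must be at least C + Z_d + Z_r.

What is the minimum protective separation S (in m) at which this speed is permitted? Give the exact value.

T_s = v_R/a_R = (7/4)/(4/5) = 2.1875 s
robot in T_r: 1.7500·0.1000 = 0.1750 m
robot covers 1.7500·2.1875 − ½·0.8000·2.1875² = 1.9141 m while stopping
human closes 1.4000·2.2875 = 3.2025 m
C+Z_d+Z_r = 0.1200+0.0200+0.0800 = 0.2200 m
S_min ≈ 0.1750+1.9141+3.2025+0.2200  ⇒  S_min = 17637/3200 m

S_min = 17637/3200 m = 5.5116 m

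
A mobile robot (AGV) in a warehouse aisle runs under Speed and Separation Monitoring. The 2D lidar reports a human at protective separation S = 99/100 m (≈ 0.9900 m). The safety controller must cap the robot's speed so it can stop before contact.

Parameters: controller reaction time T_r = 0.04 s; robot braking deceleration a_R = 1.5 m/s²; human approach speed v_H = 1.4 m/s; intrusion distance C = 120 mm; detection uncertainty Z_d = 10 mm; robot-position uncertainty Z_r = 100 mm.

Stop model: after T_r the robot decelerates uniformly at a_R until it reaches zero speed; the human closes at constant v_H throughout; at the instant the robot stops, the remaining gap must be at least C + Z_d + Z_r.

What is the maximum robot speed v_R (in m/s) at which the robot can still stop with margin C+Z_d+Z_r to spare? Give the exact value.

v_R_max = 3/5 m/s = 0.6000 m/s

collect terms ⇒ (1/3)·v_R² + (73/75)·v_R + (-88/125) = 0
  disc = (73/75)² − 4·(1/3)·(-88/125) = 10609/5625 ; √disc = 103/75
  v_R = (−(73/75) + 103/75) / (2·(1/3)) = 3/5 m/s
check:
T_s = v_R/a_R = (3/5)/(3/2) = 0.4000 s
robot in T_r: 0.6000·0.0400 = 0.0240 m
braking distance = 0.6000²/(2·1.5000) = 0.1200 m
human over T_r+T_s: 1.4000·(0.0400+0.4000) = 0.6160 m
residual clearance needed = 0.1200+0.0100+0.1000 = 0.2300 m
sum ≈ 0.0240+0.1200+0.6160+0.2300 ≈ 0.9900 m = S ✓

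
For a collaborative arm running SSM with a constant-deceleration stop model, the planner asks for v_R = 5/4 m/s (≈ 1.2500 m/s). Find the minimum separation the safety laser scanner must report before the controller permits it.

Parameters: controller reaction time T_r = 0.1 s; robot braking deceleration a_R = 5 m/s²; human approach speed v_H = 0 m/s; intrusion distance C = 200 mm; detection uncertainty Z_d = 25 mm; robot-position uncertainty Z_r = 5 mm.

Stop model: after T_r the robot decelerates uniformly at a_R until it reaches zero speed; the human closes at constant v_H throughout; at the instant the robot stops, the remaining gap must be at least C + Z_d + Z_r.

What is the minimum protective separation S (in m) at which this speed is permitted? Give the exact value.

S_min = 409/800 m = 0.5112 m

stop time T_s = (5/4)/5 = 0.2500 s
robot covers v_R·T_r = 1.2500·0.1000 = 0.1250 m before braking
braking distance = 1.2500²/(2·5.0000) = 0.1562 m
person approaches 0.0000·(0.1000+0.2500) = 0.0000 m
margins: 0.2000+0.0250+0.0050 = 0.2300 m
S_min ≈ 0.1250+0.1562+0.0000+0.2300  ⇒  S_min = 409/800 m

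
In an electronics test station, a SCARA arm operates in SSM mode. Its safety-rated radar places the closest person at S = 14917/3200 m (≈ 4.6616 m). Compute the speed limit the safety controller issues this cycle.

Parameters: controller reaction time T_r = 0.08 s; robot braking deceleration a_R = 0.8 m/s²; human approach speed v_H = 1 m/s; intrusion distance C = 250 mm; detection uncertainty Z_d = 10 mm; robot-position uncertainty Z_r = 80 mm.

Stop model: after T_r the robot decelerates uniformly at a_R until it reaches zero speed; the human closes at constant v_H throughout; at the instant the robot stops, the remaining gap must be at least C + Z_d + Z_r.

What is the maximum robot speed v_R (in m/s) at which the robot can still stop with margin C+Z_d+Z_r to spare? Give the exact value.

v_R_max = 7/4 m/s = 1.7500 m/s

quadratic (5/8)·v² + (133/100)·v + (-13573/3200) = 0
  disc = (133/100)² − 4·(5/8)·(-13573/3200) = 1979649/160000 ; √disc = 1407/400
  v_R = (−(133/100) + 1407/400) / (2·(5/8)) = 7/4 m/s
check:
T_s = v_R/a_R = (7/4)/(4/5) = 2.1875 s
robot in T_r: 1.7500·0.0800 = 0.1400 m
braking distance = 1.7500²/(2·0.8000) = 1.9141 m
human over T_r+T_s: 1.0000·(0.0800+2.1875) = 2.2675 m
residual clearance needed = 0.2500+0.0100+0.0800 = 0.3400 m
sum ≈ 0.1400+1.9141+2.2675+0.3400 ≈ 4.6616 m = S ✓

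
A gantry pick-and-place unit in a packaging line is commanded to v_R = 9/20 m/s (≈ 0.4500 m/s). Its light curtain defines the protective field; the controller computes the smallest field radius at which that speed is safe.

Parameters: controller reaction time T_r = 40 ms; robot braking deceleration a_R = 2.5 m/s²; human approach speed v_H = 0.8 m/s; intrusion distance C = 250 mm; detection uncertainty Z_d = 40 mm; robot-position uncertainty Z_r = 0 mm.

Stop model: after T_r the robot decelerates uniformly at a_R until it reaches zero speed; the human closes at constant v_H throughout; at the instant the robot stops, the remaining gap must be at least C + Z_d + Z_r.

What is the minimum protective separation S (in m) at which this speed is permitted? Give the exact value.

S_min = 1049/2000 m = 0.5245 m

braking lasts T_s = (9/20)/(5/2) = 0.1800 s
robot in T_r: 0.4500·0.0400 = 0.0180 m
robot covers 0.4500·0.1800 − ½·2.5000·0.1800² = 0.0405 m while stopping
person approaches 0.8000·(0.0400+0.1800) = 0.1760 m
margins: 0.2500+0.0400+0.0000 = 0.2900 m
S_min ≈ 0.0180+0.0405+0.1760+0.2900  ⇒  S_min = 1049/2000 m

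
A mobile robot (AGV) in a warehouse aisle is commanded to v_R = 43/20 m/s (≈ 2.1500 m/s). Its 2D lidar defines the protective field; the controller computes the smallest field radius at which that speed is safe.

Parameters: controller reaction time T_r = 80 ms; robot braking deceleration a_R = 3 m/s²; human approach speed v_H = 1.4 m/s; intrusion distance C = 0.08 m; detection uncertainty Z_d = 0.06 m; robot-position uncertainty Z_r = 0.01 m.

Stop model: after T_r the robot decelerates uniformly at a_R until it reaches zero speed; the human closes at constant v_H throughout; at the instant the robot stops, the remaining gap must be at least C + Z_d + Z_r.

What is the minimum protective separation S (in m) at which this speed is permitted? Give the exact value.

T_s = v_R/a_R = (43/20)/3 = 0.7167 s
robot in T_r: 2.1500·0.0800 = 0.1720 m
robot covers 2.1500·0.7167 − ½·3.0000·0.7167² = 0.7704 m while stopping
person approaches 1.4000·(0.0800+0.7167) = 1.1153 m
margins: 0.0800+0.0600+0.0100 = 0.1500 m
S_min ≈ 0.1720+0.7704+1.1153+0.1500  ⇒  S_min = 8831/4000 m

S_min = 8831/4000 m = 2.2077 m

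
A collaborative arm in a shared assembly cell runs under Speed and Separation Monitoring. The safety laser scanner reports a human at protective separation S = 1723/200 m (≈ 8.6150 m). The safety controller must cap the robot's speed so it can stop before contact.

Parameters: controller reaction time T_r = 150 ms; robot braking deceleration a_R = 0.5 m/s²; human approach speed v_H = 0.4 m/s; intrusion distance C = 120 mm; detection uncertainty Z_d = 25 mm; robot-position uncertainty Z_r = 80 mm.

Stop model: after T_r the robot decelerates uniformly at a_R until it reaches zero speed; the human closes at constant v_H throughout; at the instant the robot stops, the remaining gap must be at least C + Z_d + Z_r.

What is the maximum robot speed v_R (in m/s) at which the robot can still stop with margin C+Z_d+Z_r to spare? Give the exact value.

collect terms ⇒ (1)·v_R² + (19/20)·v_R + (-833/100) = 0
  disc = (19/20)² − 4·(1)·(-833/100) = 13689/400 ; √disc = 117/20
  v_R = (−(19/20) + 117/20) / (2·(1)) = 49/20 m/s
check:
braking lasts T_s = (49/20)/(1/2) = 4.9000 s
robot covers v_R·T_r = 2.4500·0.1500 = 0.3675 m before braking
braking distance = 2.4500²/(2·0.5000) = 6.0025 m
human over T_r+T_s: 0.4000·(0.1500+4.9000) = 2.0200 m
margins: 0.1200+0.0250+0.0800 = 0.2250 m
sum ≈ 0.3675+6.0025+2.0200+0.2250 ≈ 8.6150 m = S ✓

v_R_max = 49/20 m/s = 2.4500 m/s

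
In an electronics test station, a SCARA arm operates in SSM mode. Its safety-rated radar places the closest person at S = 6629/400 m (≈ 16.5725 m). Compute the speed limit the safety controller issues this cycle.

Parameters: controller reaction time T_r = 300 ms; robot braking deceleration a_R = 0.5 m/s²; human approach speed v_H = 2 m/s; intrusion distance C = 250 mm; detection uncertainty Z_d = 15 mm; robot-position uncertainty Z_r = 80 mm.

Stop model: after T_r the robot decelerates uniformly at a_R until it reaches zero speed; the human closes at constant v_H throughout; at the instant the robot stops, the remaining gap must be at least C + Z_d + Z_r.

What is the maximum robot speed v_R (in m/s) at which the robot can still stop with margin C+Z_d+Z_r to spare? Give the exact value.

collect terms ⇒ (1)·v_R² + (43/10)·v_R + (-6251/400) = 0
  disc = (43/10)² − 4·(1)·(-6251/400) = 81 ; √disc = 9
  v_R = (−(43/10) + 9) / (2·(1)) = 47/20 m/s
check:
stop time T_s = (47/20)/(1/2) = 4.7000 s
reaction-phase robot travel = 2.3500·0.3000 = 0.7050 m
robot covers 2.3500·4.7000 − ½·0.5000·4.7000² = 5.5225 m while stopping
human over T_r+T_s: 2.0000·(0.3000+4.7000) = 10.0000 m
C+Z_d+Z_r = 0.2500+0.0150+0.0800 = 0.3450 m
sum ≈ 0.7050+5.5225+10.0000+0.3450 ≈ 16.5725 m = S ✓

v_R_max = 47/20 m/s = 2.3500 m/s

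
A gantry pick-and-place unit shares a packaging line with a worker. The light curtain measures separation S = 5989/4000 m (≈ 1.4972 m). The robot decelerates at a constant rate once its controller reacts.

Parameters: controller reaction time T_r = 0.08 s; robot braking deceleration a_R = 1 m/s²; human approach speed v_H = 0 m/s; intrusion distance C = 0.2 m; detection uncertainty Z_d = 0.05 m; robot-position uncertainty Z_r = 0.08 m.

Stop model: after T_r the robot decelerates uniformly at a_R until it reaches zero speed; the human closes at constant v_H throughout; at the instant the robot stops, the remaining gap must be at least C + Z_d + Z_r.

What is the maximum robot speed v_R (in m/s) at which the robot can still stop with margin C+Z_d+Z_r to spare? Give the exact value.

v_R_max = 29/20 m/s = 1.4500 m/s

at the boundary: (1/2)·v² + (2/25)·v + (-4669/4000) = 0
  disc = (2/25)² − 4·(1/2)·(-4669/4000) = 23409/10000 ; √disc = 153/100
  v_R = (−(2/25) + 153/100) / (2·(1/2)) = 29/20 m/s
check:
stop time T_s = (29/20)/1 = 1.4500 s
reaction-phase robot travel = 1.4500·0.0800 = 0.1160 m
robot under decel: 1.4500²/(2·1.0000) = 1.0513 m
person approaches 0.0000·(0.0800+1.4500) = 0.0000 m
C+Z_d+Z_r = 0.2000+0.0500+0.0800 = 0.3300 m
sum ≈ 0.1160+1.0513+0.0000+0.3300 ≈ 1.4972 m = S ✓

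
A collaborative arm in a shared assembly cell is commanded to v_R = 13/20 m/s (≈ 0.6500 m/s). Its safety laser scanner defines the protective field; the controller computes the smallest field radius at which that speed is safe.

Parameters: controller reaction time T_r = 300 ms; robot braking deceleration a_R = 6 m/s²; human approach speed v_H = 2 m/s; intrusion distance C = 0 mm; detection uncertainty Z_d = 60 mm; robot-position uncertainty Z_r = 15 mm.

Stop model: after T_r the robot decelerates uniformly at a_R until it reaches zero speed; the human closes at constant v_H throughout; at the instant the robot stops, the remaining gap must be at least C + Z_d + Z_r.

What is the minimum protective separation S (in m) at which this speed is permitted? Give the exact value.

stop time T_s = (13/20)/6 = 0.1083 s
robot covers v_R·T_r = 0.6500·0.3000 = 0.1950 m before braking
robot under decel: 0.6500²/(2·6.0000) = 0.0352 m
human over T_r+T_s: 2.0000·(0.3000+0.1083) = 0.8167 m
C+Z_d+Z_r = 0.0000+0.0600+0.0150 = 0.0750 m
S_min ≈ 0.1950+0.0352+0.8167+0.0750  ⇒  S_min = 359/320 m

S_min = 359/320 m = 1.1219 m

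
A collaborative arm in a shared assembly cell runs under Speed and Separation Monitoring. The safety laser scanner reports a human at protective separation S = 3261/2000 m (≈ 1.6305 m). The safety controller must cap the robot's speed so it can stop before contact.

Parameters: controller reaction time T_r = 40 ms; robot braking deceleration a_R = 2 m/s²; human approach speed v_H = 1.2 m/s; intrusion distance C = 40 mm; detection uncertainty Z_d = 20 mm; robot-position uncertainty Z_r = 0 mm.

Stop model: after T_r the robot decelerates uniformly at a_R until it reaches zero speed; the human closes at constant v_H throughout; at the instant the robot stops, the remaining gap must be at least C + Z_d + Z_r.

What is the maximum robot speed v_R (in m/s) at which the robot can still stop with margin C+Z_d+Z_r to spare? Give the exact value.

collect terms ⇒ (1/4)·v_R² + (16/25)·v_R + (-609/400) = 0
  disc = (16/25)² − 4·(1/4)·(-609/400) = 19321/10000 ; √disc = 139/100
  v_R = (−(16/25) + 139/100) / (2·(1/4)) = 3/2 m/s
check:
T_s = v_R/a_R = (3/2)/2 = 0.7500 s
reaction-phase robot travel = 1.5000·0.0400 = 0.0600 m
robot under decel: 1.5000²/(2·2.0000) = 0.5625 m
person approaches 1.2000·(0.0400+0.7500) = 0.9480 m
margins: 0.0400+0.0200+0.0000 = 0.0600 m
sum ≈ 0.0600+0.5625+0.9480+0.0600 ≈ 1.6305 m = S ✓

v_R_max = 3/2 m/s = 1.5000 m/s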